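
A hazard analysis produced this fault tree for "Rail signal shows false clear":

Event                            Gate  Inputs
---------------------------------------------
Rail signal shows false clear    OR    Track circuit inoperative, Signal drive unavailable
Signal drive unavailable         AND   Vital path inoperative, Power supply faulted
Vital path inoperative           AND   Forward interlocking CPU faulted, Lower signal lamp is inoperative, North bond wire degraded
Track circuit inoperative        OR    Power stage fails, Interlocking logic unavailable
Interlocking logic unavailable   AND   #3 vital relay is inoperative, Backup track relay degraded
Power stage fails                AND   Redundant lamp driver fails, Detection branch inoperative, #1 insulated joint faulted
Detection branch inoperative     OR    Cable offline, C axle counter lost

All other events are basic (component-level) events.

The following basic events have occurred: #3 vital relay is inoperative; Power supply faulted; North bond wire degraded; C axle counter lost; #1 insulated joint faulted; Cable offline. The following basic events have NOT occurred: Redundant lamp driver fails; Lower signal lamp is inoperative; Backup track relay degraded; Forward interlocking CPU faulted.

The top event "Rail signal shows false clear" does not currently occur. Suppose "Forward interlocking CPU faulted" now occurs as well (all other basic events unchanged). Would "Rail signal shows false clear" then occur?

Counterfactual: set "Forward interlocking CPU faulted" to occurred.
Detection branch inoperative [OR]: Cable offline=occurs, C axle counter lost=occurs → at least one input occurs → occurs.
Power stage fails [AND]: Redundant lamp driver fails=not, Detection branch inoperative=occurs, #1 insulated joint faulted=occurs → not all inputs occur → does not occur.
Interlocking logic unavailable [AND]: #3 vital relay is inoperative=occurs, Backup track relay degraded=not → not all inputs occur → does not occur.
Track circuit inoperative [OR]: Power stage fails=not, Interlocking logic unavailable=not → no input occurs → does not occur.
Vital path inoperative [AND]: Forward interlocking CPU faulted=occurs, Lower signal lamp is inoperative=not, North bond wire degraded=occurs → not all inputs occur → does not occur.
Signal drive unavailable [AND]: Vital path inoperative=not, Power supply faulted=occurs → not all inputs occur → does not occur.
Rail signal shows false clear [OR]: Track circuit inoperative=not, Signal drive unavailable=not → no input occurs → does not occur.

No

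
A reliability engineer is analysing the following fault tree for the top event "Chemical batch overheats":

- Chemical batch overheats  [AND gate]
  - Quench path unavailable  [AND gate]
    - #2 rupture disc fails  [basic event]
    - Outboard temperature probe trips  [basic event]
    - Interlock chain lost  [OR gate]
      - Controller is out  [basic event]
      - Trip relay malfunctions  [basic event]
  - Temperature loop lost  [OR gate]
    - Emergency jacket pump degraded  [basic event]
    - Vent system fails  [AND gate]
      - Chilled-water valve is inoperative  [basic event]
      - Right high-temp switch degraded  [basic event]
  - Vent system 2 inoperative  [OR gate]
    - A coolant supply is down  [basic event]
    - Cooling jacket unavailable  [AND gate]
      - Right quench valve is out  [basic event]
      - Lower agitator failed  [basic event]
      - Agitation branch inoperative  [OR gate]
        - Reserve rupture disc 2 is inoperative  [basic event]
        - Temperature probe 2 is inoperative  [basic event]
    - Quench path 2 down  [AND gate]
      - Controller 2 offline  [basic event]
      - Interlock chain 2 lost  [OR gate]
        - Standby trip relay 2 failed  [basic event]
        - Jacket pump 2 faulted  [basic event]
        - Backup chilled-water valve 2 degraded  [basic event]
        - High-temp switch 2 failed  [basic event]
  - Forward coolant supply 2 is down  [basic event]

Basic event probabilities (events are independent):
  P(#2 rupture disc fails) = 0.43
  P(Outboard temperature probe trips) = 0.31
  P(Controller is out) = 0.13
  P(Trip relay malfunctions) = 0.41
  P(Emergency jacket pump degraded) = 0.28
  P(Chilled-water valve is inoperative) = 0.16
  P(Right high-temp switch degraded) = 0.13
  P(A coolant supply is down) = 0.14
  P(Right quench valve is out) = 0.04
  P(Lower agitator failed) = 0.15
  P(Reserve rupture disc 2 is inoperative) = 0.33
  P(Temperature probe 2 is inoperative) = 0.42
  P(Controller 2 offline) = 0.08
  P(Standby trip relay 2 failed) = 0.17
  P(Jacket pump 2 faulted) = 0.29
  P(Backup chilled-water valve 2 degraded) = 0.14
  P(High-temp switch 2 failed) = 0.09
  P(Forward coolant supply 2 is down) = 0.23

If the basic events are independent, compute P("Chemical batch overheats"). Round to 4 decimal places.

0.0008

P(Interlock chain lost) [OR] = 1 − (1−0.13) × (1−0.41) = 0.486700
P(Quench path unavailable) [AND] = 0.43 × 0.31 × 0.486700 = 0.064877
P(Vent system fails) [AND] = 0.16 × 0.13 = 0.020800
P(Temperature loop lost) [OR] = 1 − (1−0.28) × (1−0.020800) = 0.294976
P(Agitation branch inoperative) [OR] = 1 − (1−0.33) × (1−0.42) = 0.611400
P(Cooling jacket unavailable) [AND] = 0.04 × 0.15 × 0.611400 = 0.003668
P(Interlock chain 2 lost) [OR] = 1 − (1−0.17) × (1−0.29) × (1−0.14) × (1−0.09) = 0.538814
P(Quench path 2 down) [AND] = 0.08 × 0.538814 = 0.043105
P(Vent system 2 inoperative) [OR] = 1 − (1−0.14) × (1−0.003668) × (1−0.043105) = 0.180089
P(Chemical batch overheats) [AND] = 0.064877 × 0.294976 × 0.180089 × 0.23 = 0.000793
Rounded to 4 decimal places: P(Chemical batch overheats) ≈ 0.0008.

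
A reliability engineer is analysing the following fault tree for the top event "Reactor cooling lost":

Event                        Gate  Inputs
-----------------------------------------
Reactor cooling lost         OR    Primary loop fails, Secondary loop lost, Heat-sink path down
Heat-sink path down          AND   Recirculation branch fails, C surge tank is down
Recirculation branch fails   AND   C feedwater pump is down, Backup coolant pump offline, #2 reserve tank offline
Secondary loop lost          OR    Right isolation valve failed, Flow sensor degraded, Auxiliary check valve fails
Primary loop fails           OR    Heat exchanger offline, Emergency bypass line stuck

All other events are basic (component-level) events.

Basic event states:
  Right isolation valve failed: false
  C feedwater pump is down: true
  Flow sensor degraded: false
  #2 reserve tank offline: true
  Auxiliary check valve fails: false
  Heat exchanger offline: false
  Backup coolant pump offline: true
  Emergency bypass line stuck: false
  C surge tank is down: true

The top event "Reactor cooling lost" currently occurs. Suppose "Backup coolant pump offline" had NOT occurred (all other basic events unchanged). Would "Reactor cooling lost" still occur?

No

Counterfactual: set "Backup coolant pump offline" to not occurred.
Primary loop fails [OR]: Heat exchanger offline=not, Emergency bypass line stuck=not → no input occurs → does not occur.
Secondary loop lost [OR]: Right isolation valve failed=not, Flow sensor degraded=not, Auxiliary check valve fails=not → no input occurs → does not occur.
Recirculation branch fails [AND]: C feedwater pump is down=occurs, Backup coolant pump offline=not, #2 reserve tank offline=occurs → not all inputs occur → does not occur.
Heat-sink path down [AND]: Recirculation branch fails=not, C surge tank is down=occurs → not all inputs occur → does not occur.
Reactor cooling lost [OR]: Primary loop fails=not, Secondary loop lost=not, Heat-sink path down=not → no input occurs → does not occur.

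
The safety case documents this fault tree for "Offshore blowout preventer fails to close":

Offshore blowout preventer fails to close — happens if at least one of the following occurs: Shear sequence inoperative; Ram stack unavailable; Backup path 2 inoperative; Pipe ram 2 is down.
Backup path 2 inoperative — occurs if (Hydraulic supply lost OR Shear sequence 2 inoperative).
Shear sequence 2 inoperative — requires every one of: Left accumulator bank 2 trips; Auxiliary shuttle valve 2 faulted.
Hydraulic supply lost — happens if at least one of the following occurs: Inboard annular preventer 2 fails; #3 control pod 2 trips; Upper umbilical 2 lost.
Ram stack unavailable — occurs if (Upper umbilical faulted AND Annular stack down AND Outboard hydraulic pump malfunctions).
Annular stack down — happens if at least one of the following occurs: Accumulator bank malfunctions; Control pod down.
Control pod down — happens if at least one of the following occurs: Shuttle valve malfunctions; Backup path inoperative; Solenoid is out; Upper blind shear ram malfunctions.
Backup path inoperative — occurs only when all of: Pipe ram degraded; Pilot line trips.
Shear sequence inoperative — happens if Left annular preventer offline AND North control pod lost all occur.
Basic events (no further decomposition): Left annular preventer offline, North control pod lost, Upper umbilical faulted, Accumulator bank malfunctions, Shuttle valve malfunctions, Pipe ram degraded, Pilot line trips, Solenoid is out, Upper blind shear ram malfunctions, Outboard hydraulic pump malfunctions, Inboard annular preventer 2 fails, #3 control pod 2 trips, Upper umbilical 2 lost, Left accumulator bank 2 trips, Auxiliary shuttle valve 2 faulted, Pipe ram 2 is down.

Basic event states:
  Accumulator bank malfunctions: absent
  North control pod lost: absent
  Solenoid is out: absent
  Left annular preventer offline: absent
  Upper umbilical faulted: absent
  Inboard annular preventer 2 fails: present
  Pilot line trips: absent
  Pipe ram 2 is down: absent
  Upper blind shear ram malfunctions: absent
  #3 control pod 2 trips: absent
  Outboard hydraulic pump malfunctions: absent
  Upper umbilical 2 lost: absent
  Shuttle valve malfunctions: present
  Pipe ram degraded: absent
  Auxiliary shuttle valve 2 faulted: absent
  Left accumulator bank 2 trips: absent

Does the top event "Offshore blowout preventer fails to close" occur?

Yes

Shear sequence inoperative [AND]: Left annular preventer offline=not, North control pod lost=not → not all inputs occur → does not occur.
Backup path inoperative [AND]: Pipe ram degraded=not, Pilot line trips=not → not all inputs occur → does not occur.
Control pod down [OR]: Shuttle valve malfunctions=occurs, Backup path inoperative=not, Solenoid is out=not, Upper blind shear ram malfunctions=not → at least one input occurs → occurs.
Annular stack down [OR]: Accumulator bank malfunctions=not, Control pod down=occurs → at least one input occurs → occurs.
Ram stack unavailable [AND]: Upper umbilical faulted=not, Annular stack down=occurs, Outboard hydraulic pump malfunctions=not → not all inputs occur → does not occur.
Hydraulic supply lost [OR]: Inboard annular preventer 2 fails=occurs, #3 control pod 2 trips=not, Upper umbilical 2 lost=not → at least one input occurs → occurs.
Shear sequence 2 inoperative [AND]: Left accumulator bank 2 trips=not, Auxiliary shuttle valve 2 faulted=not → not all inputs occur → does not occur.
Backup path 2 inoperative [OR]: Hydraulic supply lost=occurs, Shear sequence 2 inoperative=not → at least one input occurs → occurs.
Offshore blowout preventer fails to close [OR]: Shear sequence inoperative=not, Ram stack unavailable=not, Backup path 2 inoperative=occurs, Pipe ram 2 is down=not → at least one input occurs → occurs.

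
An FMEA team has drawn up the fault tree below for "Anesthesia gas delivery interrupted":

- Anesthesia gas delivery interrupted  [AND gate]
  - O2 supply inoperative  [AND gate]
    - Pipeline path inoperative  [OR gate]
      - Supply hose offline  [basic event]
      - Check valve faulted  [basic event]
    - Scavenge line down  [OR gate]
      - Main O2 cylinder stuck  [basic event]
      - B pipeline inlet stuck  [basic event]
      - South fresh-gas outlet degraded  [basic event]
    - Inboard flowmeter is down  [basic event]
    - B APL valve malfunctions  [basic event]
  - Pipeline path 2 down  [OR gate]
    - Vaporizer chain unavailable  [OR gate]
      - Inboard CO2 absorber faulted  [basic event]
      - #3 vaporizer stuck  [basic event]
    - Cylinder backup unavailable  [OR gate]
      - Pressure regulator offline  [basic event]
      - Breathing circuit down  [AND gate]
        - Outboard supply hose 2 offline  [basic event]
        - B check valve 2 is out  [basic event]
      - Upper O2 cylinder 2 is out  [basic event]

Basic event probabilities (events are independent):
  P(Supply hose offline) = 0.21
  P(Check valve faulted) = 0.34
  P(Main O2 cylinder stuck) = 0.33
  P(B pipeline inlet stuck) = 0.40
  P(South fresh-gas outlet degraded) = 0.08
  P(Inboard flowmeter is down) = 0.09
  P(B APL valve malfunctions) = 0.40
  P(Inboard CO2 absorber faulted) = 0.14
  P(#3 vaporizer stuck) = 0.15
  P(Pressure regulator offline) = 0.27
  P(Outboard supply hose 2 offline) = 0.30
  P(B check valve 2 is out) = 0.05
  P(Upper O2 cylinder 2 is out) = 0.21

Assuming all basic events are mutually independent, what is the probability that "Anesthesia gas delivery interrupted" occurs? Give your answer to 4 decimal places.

0.0063

P(Pipeline path inoperative) [OR] = 1 − (1−0.21) × (1−0.34) = 0.478600
P(Scavenge line down) [OR] = 1 − (1−0.33) × (1−0.40) × (1−0.08) = 0.630160
P(O2 supply inoperative) [AND] = 0.478600 × 0.630160 × 0.09 × 0.40 = 0.010857
P(Vaporizer chain unavailable) [OR] = 1 − (1−0.14) × (1−0.15) = 0.269000
P(Breathing circuit down) [AND] = 0.30 × 0.05 = 0.015000
P(Cylinder backup unavailable) [OR] = 1 − (1−0.27) × (1−0.015000) × (1−0.21) = 0.431951
P(Pipeline path 2 down) [OR] = 1 − (1−0.269000) × (1−0.431951) = 0.584756
P(Anesthesia gas delivery interrupted) [AND] = 0.010857 × 0.584756 = 0.006349
Rounded to 4 decimal places: P(Anesthesia gas delivery interrupted) ≈ 0.0063.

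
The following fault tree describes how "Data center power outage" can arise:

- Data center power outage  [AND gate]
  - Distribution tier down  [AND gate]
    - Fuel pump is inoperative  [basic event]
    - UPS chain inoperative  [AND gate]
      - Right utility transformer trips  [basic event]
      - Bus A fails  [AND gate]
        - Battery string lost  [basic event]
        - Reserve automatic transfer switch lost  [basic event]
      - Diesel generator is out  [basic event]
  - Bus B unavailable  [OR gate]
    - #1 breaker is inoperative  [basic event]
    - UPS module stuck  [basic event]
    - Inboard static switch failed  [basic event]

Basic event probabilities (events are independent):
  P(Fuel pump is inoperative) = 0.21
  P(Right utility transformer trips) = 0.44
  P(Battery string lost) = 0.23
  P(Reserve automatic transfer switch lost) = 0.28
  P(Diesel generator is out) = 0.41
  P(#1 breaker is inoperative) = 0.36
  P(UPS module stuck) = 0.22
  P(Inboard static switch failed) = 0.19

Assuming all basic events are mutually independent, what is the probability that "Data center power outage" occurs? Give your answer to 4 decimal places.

P(Bus A fails) [AND] = 0.23 × 0.28 = 0.064400
P(UPS chain inoperative) [AND] = 0.44 × 0.064400 × 0.41 = 0.011618
P(Distribution tier down) [AND] = 0.21 × 0.011618 = 0.002440
P(Bus B unavailable) [OR] = 1 − (1−0.36) × (1−0.22) × (1−0.19) = 0.595648
P(Data center power outage) [AND] = 0.002440 × 0.595648 = 0.001453
Rounded to 4 decimal places: P(Data center power outage) ≈ 0.0015.

0.0015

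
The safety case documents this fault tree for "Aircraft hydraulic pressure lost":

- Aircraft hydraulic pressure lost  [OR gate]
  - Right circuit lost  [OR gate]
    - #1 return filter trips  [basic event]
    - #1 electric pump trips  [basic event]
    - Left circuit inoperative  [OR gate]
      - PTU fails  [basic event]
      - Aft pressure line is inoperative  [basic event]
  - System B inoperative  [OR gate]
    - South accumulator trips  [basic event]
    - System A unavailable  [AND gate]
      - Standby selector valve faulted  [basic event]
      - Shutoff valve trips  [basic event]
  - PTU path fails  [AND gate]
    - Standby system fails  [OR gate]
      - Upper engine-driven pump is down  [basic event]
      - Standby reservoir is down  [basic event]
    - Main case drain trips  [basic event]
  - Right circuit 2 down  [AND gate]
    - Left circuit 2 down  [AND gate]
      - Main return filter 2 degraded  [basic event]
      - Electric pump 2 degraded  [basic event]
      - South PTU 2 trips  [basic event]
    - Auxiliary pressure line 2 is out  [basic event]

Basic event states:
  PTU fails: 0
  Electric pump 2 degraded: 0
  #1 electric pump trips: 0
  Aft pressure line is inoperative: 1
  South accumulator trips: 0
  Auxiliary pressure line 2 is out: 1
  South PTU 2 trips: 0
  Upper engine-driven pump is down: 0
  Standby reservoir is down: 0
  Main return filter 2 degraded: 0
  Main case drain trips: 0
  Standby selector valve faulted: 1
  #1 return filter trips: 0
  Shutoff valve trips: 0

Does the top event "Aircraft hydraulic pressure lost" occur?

Left circuit inoperative [OR]: PTU fails=not, Aft pressure line is inoperative=occurs → at least one input occurs → occurs.
Right circuit lost [OR]: #1 return filter trips=not, #1 electric pump trips=not, Left circuit inoperative=occurs → at least one input occurs → occurs.
System A unavailable [AND]: Standby selector valve faulted=occurs, Shutoff valve trips=not → not all inputs occur → does not occur.
System B inoperative [OR]: South accumulator trips=not, System A unavailable=not → no input occurs → does not occur.
Standby system fails [OR]: Upper engine-driven pump is down=not, Standby reservoir is down=not → no input occurs → does not occur.
PTU path fails [AND]: Standby system fails=not, Main case drain trips=not → not all inputs occur → does not occur.
Left circuit 2 down [AND]: Main return filter 2 degraded=not, Electric pump 2 degraded=not, South PTU 2 trips=not → not all inputs occur → does not occur.
Right circuit 2 down [AND]: Left circuit 2 down=not, Auxiliary pressure line 2 is out=occurs → not all inputs occur → does not occur.
Aircraft hydraulic pressure lost [OR]: Right circuit lost=occurs, System B inoperative=not, PTU path fails=not, Right circuit 2 down=not → at least one input occurs → occurs.

Yes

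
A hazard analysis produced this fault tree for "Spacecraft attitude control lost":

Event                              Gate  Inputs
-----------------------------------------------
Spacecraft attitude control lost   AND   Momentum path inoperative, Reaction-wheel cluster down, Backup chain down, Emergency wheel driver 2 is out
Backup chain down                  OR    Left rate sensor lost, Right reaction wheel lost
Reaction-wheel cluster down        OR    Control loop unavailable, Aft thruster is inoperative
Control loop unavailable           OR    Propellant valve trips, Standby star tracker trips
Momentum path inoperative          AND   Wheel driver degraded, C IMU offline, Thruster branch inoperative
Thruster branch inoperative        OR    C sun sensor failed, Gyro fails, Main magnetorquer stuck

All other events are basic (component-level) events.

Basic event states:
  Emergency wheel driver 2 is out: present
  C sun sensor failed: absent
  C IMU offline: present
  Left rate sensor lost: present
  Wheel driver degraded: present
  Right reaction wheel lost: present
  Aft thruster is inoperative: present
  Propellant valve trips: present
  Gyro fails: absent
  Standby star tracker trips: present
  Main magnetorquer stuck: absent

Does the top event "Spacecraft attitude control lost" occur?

No

Thruster branch inoperative [OR]: C sun sensor failed=not, Gyro fails=not, Main magnetorquer stuck=not → no input occurs → does not occur.
Momentum path inoperative [AND]: Wheel driver degraded=occurs, C IMU offline=occurs, Thruster branch inoperative=not → not all inputs occur → does not occur.
Control loop unavailable [OR]: Propellant valve trips=occurs, Standby star tracker trips=occurs → at least one input occurs → occurs.
Reaction-wheel cluster down [OR]: Control loop unavailable=occurs, Aft thruster is inoperative=occurs → at least one input occurs → occurs.
Backup chain down [OR]: Left rate sensor lost=occurs, Right reaction wheel lost=occurs → at least one input occurs → occurs.
Spacecraft attitude control lost [AND]: Momentum path inoperative=not, Reaction-wheel cluster down=occurs, Backup chain down=occurs, Emergency wheel driver 2 is out=occurs → not all inputs occur → does not occur.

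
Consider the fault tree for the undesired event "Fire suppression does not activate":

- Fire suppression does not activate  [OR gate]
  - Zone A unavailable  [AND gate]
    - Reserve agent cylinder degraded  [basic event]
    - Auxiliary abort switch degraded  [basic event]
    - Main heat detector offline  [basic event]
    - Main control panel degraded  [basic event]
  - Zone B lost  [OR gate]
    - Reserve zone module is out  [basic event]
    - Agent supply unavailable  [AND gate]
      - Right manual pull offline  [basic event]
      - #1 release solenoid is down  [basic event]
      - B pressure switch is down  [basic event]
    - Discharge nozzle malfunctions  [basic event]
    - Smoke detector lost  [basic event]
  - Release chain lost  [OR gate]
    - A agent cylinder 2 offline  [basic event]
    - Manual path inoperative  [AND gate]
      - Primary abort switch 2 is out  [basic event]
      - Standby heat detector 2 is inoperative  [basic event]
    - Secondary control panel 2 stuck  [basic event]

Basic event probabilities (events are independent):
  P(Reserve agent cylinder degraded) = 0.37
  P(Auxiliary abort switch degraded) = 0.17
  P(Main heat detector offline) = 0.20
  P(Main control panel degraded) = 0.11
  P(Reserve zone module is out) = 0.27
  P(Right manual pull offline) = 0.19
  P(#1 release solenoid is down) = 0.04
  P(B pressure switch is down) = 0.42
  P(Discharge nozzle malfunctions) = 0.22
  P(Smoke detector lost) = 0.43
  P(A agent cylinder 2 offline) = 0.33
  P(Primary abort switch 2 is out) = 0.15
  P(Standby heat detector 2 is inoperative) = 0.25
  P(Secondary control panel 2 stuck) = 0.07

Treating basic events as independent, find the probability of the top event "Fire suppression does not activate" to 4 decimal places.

0.8062

P(Zone A unavailable) [AND] = 0.37 × 0.17 × 0.20 × 0.11 = 0.001384
P(Agent supply unavailable) [AND] = 0.19 × 0.04 × 0.42 = 0.003192
P(Zone B lost) [OR] = 1 − (1−0.27) × (1−0.003192) × (1−0.22) × (1−0.43) = 0.676478
P(Manual path inoperative) [AND] = 0.15 × 0.25 = 0.037500
P(Release chain lost) [OR] = 1 − (1−0.33) × (1−0.037500) × (1−0.07) = 0.400266
P(Fire suppression does not activate) [OR] = 1 − (1−0.001384) × (1−0.676478) × (1−0.400266) = 0.806241
Rounded to 4 decimal places: P(Fire suppression does not activate) ≈ 0.8062.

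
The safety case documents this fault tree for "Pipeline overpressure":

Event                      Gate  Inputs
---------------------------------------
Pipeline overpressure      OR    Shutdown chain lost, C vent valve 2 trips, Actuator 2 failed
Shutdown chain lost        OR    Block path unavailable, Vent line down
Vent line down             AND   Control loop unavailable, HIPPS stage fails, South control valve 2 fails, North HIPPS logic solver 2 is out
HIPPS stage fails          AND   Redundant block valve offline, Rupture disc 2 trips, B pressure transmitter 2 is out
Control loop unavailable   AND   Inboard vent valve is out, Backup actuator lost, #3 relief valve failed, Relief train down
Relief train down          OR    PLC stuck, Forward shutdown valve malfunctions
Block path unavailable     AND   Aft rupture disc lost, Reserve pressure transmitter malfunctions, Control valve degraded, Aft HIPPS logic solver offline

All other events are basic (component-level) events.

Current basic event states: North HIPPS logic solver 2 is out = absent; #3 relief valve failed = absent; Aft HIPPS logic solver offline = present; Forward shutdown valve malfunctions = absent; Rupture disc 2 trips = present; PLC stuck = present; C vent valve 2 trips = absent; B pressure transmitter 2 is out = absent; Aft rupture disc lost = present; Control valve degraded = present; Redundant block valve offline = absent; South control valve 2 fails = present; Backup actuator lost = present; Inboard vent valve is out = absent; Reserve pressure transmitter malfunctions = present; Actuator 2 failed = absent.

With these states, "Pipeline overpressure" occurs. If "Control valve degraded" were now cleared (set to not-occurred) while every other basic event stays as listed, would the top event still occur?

No

Counterfactual: set "Control valve degraded" to not occurred.
Block path unavailable [AND]: Aft rupture disc lost=occurs, Reserve pressure transmitter malfunctions=occurs, Control valve degraded=not, Aft HIPPS logic solver offline=occurs → not all inputs occur → does not occur.
Relief train down [OR]: PLC stuck=occurs, Forward shutdown valve malfunctions=not → at least one input occurs → occurs.
Control loop unavailable [AND]: Inboard vent valve is out=not, Backup actuator lost=occurs, #3 relief valve failed=not, Relief train down=occurs → not all inputs occur → does not occur.
HIPPS stage fails [AND]: Redundant block valve offline=not, Rupture disc 2 trips=occurs, B pressure transmitter 2 is out=not → not all inputs occur → does not occur.
Vent line down [AND]: Control loop unavailable=not, HIPPS stage fails=not, South control valve 2 fails=occurs, North HIPPS logic solver 2 is out=not → not all inputs occur → does not occur.
Shutdown chain lost [OR]: Block path unavailable=not, Vent line down=not → no input occurs → does not occur.
Pipeline overpressure [OR]: Shutdown chain lost=not, C vent valve 2 trips=not, Actuator 2 failed=not → no input occurs → does not occur.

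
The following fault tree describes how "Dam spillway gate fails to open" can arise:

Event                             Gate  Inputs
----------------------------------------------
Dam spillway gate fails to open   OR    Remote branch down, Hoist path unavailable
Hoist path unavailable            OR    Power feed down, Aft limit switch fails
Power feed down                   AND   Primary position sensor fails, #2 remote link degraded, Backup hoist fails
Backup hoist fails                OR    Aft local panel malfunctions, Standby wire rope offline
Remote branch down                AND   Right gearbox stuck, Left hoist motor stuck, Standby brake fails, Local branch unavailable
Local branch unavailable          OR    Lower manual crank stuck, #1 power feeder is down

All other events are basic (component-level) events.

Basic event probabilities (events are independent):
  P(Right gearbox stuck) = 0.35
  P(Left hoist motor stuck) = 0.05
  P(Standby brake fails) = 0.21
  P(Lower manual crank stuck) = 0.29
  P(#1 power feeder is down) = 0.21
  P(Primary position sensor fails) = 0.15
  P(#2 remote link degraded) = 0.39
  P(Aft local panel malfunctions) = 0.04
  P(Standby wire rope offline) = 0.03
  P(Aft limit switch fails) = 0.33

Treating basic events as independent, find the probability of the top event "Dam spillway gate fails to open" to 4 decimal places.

0.3338

P(Local branch unavailable) [OR] = 1 − (1−0.29) × (1−0.21) = 0.439100
P(Remote branch down) [AND] = 0.35 × 0.05 × 0.21 × 0.439100 = 0.001614
P(Backup hoist fails) [OR] = 1 − (1−0.04) × (1−0.03) = 0.068800
P(Power feed down) [AND] = 0.15 × 0.39 × 0.068800 = 0.004025
P(Hoist path unavailable) [OR] = 1 − (1−0.004025) × (1−0.33) = 0.332697
P(Dam spillway gate fails to open) [OR] = 1 − (1−0.001614) × (1−0.332697) = 0.333774
Rounded to 4 decimal places: P(Dam spillway gate fails to open) ≈ 0.3338.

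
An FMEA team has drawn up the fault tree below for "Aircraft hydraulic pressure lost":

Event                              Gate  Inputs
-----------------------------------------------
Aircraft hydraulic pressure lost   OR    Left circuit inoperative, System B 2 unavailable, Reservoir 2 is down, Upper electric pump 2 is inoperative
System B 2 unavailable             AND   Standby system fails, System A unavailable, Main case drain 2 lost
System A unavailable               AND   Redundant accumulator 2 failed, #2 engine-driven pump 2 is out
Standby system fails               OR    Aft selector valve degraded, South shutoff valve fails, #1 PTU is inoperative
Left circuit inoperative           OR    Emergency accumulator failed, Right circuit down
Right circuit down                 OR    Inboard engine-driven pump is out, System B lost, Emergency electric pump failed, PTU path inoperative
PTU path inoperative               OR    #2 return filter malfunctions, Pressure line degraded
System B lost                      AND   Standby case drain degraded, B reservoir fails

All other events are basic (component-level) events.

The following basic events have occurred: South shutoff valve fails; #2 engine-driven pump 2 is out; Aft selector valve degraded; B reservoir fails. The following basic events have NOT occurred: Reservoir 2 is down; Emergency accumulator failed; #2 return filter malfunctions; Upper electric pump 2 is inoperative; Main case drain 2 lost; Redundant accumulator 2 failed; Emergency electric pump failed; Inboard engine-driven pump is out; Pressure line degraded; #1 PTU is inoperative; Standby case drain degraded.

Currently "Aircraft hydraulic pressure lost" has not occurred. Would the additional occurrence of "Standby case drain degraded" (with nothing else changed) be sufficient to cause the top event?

Yes

Counterfactual: set "Standby case drain degraded" to occurred.
System B lost [AND]: Standby case drain degraded=occurs, B reservoir fails=occurs → all inputs occur → occurs.
PTU path inoperative [OR]: #2 return filter malfunctions=not, Pressure line degraded=not → no input occurs → does not occur.
Right circuit down [OR]: Inboard engine-driven pump is out=not, System B lost=occurs, Emergency electric pump failed=not, PTU path inoperative=not → at least one input occurs → occurs.
Left circuit inoperative [OR]: Emergency accumulator failed=not, Right circuit down=occurs → at least one input occurs → occurs.
Standby system fails [OR]: Aft selector valve degraded=occurs, South shutoff valve fails=occurs, #1 PTU is inoperative=not → at least one input occurs → occurs.
System A unavailable [AND]: Redundant accumulator 2 failed=not, #2 engine-driven pump 2 is out=occurs → not all inputs occur → does not occur.
System B 2 unavailable [AND]: Standby system fails=occurs, System A unavailable=not, Main case drain 2 lost=not → not all inputs occur → does not occur.
Aircraft hydraulic pressure lost [OR]: Left circuit inoperative=occurs, System B 2 unavailable=not, Reservoir 2 is down=not, Upper electric pump 2 is inoperative=not → at least one input occurs → occurs.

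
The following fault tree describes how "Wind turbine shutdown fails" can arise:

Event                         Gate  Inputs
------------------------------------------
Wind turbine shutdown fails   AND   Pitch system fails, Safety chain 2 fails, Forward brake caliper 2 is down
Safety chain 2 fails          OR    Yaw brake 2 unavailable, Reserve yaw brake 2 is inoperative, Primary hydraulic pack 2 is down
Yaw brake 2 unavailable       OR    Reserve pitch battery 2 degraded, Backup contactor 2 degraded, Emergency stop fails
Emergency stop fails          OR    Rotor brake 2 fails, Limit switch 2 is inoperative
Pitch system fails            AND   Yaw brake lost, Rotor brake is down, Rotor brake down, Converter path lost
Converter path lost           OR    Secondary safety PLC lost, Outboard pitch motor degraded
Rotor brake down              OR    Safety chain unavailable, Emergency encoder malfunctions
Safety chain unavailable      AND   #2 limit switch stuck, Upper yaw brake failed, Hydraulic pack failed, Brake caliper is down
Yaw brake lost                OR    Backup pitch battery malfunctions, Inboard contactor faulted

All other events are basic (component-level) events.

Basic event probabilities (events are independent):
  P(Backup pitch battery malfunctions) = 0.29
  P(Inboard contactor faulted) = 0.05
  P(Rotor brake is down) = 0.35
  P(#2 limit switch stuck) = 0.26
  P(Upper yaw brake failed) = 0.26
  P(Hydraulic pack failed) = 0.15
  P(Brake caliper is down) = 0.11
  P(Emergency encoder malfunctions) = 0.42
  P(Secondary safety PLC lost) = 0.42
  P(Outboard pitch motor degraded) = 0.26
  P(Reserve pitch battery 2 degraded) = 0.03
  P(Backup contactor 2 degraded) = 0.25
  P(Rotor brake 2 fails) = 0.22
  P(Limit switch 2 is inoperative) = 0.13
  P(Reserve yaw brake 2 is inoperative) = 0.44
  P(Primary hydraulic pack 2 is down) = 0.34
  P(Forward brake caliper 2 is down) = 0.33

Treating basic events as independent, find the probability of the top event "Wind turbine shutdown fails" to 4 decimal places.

P(Yaw brake lost) [OR] = 1 − (1−0.29) × (1−0.05) = 0.325500
P(Safety chain unavailable) [AND] = 0.26 × 0.26 × 0.15 × 0.11 = 0.001115
P(Rotor brake down) [OR] = 1 − (1−0.001115) × (1−0.42) = 0.420647
P(Converter path lost) [OR] = 1 − (1−0.42) × (1−0.26) = 0.570800
P(Pitch system fails) [AND] = 0.325500 × 0.35 × 0.420647 × 0.570800 = 0.027354
P(Emergency stop fails) [OR] = 1 − (1−0.22) × (1−0.13) = 0.321400
P(Yaw brake 2 unavailable) [OR] = 1 − (1−0.03) × (1−0.25) × (1−0.321400) = 0.506319
P(Safety chain 2 fails) [OR] = 1 − (1−0.506319) × (1−0.44) × (1−0.34) = 0.817536
P(Wind turbine shutdown fails) [AND] = 0.027354 × 0.817536 × 0.33 = 0.007380
Rounded to 4 decimal places: P(Wind turbine shutdown fails) ≈ 0.0074.

0.0074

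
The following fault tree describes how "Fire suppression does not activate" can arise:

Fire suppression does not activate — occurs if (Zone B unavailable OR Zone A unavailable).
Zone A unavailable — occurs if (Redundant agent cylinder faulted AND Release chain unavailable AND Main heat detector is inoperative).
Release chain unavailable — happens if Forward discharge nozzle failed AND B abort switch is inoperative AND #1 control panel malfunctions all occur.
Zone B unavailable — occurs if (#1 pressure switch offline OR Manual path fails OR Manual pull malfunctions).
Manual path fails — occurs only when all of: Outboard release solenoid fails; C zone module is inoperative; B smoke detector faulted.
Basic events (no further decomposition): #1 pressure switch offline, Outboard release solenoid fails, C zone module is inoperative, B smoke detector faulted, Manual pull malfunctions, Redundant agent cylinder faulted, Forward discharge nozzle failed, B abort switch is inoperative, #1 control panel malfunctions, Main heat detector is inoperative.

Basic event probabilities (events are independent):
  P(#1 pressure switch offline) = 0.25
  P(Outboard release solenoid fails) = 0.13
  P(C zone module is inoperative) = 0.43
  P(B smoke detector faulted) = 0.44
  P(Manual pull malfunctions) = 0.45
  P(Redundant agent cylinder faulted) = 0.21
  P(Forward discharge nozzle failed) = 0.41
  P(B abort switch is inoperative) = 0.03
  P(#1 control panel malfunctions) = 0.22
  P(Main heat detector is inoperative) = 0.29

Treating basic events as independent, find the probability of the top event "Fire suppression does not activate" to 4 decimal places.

0.5977

P(Manual path fails) [AND] = 0.13 × 0.43 × 0.44 = 0.024596
P(Zone B unavailable) [OR] = 1 − (1−0.25) × (1−0.024596) × (1−0.45) = 0.597646
P(Release chain unavailable) [AND] = 0.41 × 0.03 × 0.22 = 0.002706
P(Zone A unavailable) [AND] = 0.21 × 0.002706 × 0.29 = 0.000165
P(Fire suppression does not activate) [OR] = 1 − (1−0.597646) × (1−0.000165) = 0.597712
Rounded to 4 decimal places: P(Fire suppression does not activate) ≈ 0.5977.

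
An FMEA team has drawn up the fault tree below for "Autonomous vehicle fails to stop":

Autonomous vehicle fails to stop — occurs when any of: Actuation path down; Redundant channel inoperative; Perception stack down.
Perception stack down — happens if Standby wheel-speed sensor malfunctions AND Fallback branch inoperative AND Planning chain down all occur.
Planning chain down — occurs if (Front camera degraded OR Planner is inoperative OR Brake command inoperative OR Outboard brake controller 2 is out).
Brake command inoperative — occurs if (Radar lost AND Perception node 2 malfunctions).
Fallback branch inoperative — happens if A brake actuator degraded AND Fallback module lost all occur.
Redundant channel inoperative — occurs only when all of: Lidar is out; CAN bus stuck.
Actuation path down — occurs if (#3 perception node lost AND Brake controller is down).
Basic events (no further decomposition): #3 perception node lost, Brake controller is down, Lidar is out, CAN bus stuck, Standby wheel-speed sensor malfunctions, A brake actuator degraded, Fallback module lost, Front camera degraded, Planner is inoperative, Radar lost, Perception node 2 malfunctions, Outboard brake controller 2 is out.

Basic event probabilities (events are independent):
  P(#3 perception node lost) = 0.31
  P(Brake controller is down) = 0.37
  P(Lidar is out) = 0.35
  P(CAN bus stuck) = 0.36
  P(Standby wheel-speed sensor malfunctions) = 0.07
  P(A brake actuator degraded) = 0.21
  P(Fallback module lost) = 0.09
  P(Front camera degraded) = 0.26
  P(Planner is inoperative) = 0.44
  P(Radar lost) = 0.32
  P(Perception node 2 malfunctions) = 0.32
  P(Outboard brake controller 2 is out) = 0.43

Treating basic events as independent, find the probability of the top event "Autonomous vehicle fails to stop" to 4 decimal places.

P(Actuation path down) [AND] = 0.31 × 0.37 = 0.114700
P(Redundant channel inoperative) [AND] = 0.35 × 0.36 = 0.126000
P(Fallback branch inoperative) [AND] = 0.21 × 0.09 = 0.018900
P(Brake command inoperative) [AND] = 0.32 × 0.32 = 0.102400
P(Planning chain down) [OR] = 1 − (1−0.26) × (1−0.44) × (1−0.102400) × (1−0.43) = 0.787980
P(Perception stack down) [AND] = 0.07 × 0.018900 × 0.787980 = 0.001042
P(Autonomous vehicle fails to stop) [OR] = 1 − (1−0.114700) × (1−0.126000) × (1−0.001042) = 0.227054
Rounded to 4 decimal places: P(Autonomous vehicle fails to stop) ≈ 0.2271.

0.2271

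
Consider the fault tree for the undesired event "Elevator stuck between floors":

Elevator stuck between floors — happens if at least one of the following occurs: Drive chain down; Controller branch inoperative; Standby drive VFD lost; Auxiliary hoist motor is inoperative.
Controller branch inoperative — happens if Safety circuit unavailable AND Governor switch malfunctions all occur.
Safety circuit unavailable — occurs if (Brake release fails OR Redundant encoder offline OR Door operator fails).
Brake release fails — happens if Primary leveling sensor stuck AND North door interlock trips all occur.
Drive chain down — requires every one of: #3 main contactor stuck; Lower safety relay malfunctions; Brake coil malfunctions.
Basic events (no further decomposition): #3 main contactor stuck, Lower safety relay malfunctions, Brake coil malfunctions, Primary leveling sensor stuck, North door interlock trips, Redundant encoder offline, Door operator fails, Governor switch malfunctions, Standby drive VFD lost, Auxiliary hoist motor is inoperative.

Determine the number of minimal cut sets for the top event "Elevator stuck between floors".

Drive chain down [AND]: one cut set from each child combined → 1 × 1 × 1 = 1 cut set(s).
Brake release fails [AND]: one cut set from each child combined → 1 × 1 = 1 cut set(s).
Safety circuit unavailable [OR]: union of children's cut sets → 3 cut set(s).
Controller branch inoperative [AND]: one cut set from each child combined → 3 × 1 = 3 cut set(s).
Elevator stuck between floors [OR]: union of children's cut sets → 6 cut set(s).
Minimal cut sets: {#3 main contactor stuck, Brake coil malfunctions, Lower safety relay malfunctions}; {Governor switch malfunctions, North door interlock trips, Primary leveling sensor stuck}; {Governor switch malfunctions, Redundant encoder offline}; {Door operator fails, Governor switch malfunctions}; {Standby drive VFD lost}; {Auxiliary hoist motor is inoperative}.

6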